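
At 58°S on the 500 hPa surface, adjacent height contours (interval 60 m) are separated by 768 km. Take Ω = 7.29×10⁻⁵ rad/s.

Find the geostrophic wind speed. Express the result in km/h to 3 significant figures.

Coriolis parameter at 58°S:
f = 2Ω sin φ = 2 × 7.29×10⁻⁵ × sin 58° = 1.24×10⁻⁴ s⁻¹
Height gradient: |∂Z/∂n| = 60 m / 768000 m = 7.81×10⁻⁵
On a pressure surface, geostrophic balance gives V_g = (g/f)|∂Z/∂n|:
V_g = 9.81 × 7.81×10⁻⁵ / 1.24×10⁻⁴ = 6.20 m/s
Converting: 6.20 m/s × 3.6 = 22.3 km/h

22.3 km/h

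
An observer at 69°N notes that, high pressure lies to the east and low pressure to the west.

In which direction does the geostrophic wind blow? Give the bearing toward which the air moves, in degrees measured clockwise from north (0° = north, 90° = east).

The pressure-gradient force points toward the west (bearing 270°).
Geostrophic balance: in the Northern Hemisphere the Coriolis force deflects motion to the right, so the geostrophic wind blows 90° to the right of the pressure-gradient force (low pressure on the left).
Rotating 270° by 90° clockwise gives 000° — the wind blows toward the north.

000°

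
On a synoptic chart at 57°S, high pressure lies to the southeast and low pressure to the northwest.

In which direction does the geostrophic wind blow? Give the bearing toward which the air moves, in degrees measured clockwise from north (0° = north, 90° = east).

225°

The pressure-gradient force points toward the northwest (bearing 315°).
Geostrophic balance: in the Southern Hemisphere the Coriolis force deflects motion to the left, so the geostrophic wind blows 90° to the left of the pressure-gradient force (low pressure on the right).
Rotating 315° by 90° counterclockwise gives 225° — the wind blows toward the southwest.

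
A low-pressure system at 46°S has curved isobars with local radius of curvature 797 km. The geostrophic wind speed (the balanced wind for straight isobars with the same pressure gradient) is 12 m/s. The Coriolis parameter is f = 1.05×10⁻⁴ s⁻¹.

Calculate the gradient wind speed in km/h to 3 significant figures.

Around a low, centrifugal force acts outward with Coriolis, so pressure-gradient force balances both:
(1/ρ)|∂P/∂n| = fV + V²/R  →  V² + fR·V − fR·V_g = 0
With fR = 1.05×10⁻⁴ × 797×10³ m = 83.7 m/s:
V = [−fR + √((fR)² + 4 fR V_g)]/2 = [−83.7 + √(83.7² + 4×83.7×12)]/2 = 10.6 m/s
Subgeostrophic (V < V_g = 12 m/s), as expected around a low.
Converting: 10.6 m/s × 3.6 = 38.3 km/h

38.3 km/h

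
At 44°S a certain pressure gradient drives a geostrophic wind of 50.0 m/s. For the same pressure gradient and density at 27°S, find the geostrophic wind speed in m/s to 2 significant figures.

77 m/s

With the same pressure gradient and density, V_g ∝ 1/f ∝ 1/sin φ.
V₂ = V₁ · sin φ₁ / sin φ₂ = 50.0 × sin 44° / sin 27°
V₂ = 50.0 × 0.6947/0.4540 = 77 m/s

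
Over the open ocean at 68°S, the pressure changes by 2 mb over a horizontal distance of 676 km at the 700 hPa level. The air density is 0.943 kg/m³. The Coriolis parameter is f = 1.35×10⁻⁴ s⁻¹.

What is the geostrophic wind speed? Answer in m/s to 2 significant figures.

Pressure gradient: |∂P/∂n| = 200 Pa / 676000 m = 2.96×10⁻⁴ Pa/m
Geostrophic balance (pressure-gradient force = Coriolis force):
V_g = (1/(fρ)) |∂P/∂n| = 2.96×10⁻⁴ / (1.35×10⁻⁴ × 0.943) = 2.32 m/s

2.3 m/s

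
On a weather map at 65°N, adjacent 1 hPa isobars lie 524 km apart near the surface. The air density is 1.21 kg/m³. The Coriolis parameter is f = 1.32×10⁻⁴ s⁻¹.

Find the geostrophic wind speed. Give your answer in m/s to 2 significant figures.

Pressure gradient: |∂P/∂n| = 100 Pa / 524000 m = 1.91×10⁻⁴ Pa/m
Geostrophic balance (pressure-gradient force = Coriolis force):
V_g = (1/(fρ)) |∂P/∂n| = 1.91×10⁻⁴ / (1.32×10⁻⁴ × 1.21) = 1.19 m/s

1.2 m/s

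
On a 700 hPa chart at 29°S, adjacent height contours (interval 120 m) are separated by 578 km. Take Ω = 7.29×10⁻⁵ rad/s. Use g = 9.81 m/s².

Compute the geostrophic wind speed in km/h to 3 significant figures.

Coriolis parameter at 29°S:
f = 2Ω sin φ = 2 × 7.29×10⁻⁵ × sin 29° = 7.07×10⁻⁵ s⁻¹
Height gradient: |∂Z/∂n| = 120 m / 578000 m = 2.08×10⁻⁴
On a pressure surface, geostrophic balance gives V_g = (g/f)|∂Z/∂n|:
V_g = 9.81 × 2.08×10⁻⁴ / 7.07×10⁻⁵ = 28.8 m/s
Converting: 28.8 m/s × 3.6 = 104 km/h

104 km/h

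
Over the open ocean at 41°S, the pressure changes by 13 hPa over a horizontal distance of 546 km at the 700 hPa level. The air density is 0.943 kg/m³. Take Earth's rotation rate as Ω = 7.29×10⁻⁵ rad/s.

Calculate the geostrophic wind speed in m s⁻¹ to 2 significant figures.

Coriolis parameter at 41°S:
f = 2Ω sin φ = 2 × 7.29×10⁻⁵ × sin 41° = 9.57×10⁻⁵ s⁻¹
Pressure gradient: |∂P/∂n| = 1300 Pa / 546000 m = 2.38×10⁻³ Pa/m
Geostrophic balance (pressure-gradient force = Coriolis force):
V_g = (1/(fρ)) |∂P/∂n| = 2.38×10⁻³ / (9.57×10⁻⁵ × 0.943) = 26.4 m/s

26 m s⁻¹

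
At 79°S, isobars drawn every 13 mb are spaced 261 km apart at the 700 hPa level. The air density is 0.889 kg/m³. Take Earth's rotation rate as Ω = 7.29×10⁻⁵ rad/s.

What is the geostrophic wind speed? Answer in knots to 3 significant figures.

Coriolis parameter at 79°S:
f = 2Ω sin φ = 2 × 7.29×10⁻⁵ × sin 79° = 1.43×10⁻⁴ s⁻¹
Pressure gradient: |∂P/∂n| = 1300 Pa / 261000 m = 4.98×10⁻³ Pa/m
Geostrophic balance (pressure-gradient force = Coriolis force):
V_g = (1/(fρ)) |∂P/∂n| = 4.98×10⁻³ / (1.43×10⁻⁴ × 0.889) = 39.1 m/s
Converting: 39.1 m/s × 1.944 = 76.1 knots

76.1 knots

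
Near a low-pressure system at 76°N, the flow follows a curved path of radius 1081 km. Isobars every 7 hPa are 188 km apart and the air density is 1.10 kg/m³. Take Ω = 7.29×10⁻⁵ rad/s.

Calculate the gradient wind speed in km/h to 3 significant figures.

Coriolis parameter at 76°N:
f = 2Ω sin φ = 2 × 7.29×10⁻⁵ × sin 76° = 1.41×10⁻⁴ s⁻¹
Pressure gradient: |∂P/∂n| = 700 Pa / 188000 m = 3.72×10⁻³ Pa/m
Geostrophic speed: V_g = |∂P/∂n|/(fρ) = 3.72×10⁻³/(1.41×10⁻⁴ × 1.10) = 23.9 m/s
Around a low, centrifugal force acts outward with Coriolis, so pressure-gradient force balances both:
(1/ρ)|∂P/∂n| = fV + V²/R  →  V² + fR·V − fR·V_g = 0
With fR = 1.41×10⁻⁴ × 1081×10³ m = 153 m/s:
V = [−fR + √((fR)² + 4 fR V_g)]/2 = [−153 + √(153² + 4×153×23.9)]/2 = 21 m/s
Subgeostrophic (V < V_g = 23.9 m/s), as expected around a low.
Converting: 21 m/s × 3.6 = 75.7 km/h

75.7 km/h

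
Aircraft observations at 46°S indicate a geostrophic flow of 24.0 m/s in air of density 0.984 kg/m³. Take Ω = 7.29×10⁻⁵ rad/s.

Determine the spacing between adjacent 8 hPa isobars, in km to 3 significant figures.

323 km

Coriolis parameter at 46°S:
f = 2Ω sin φ = 2 × 7.29×10⁻⁵ × sin 46° = 1.05×10⁻⁴ s⁻¹
Geostrophic balance rearranged: |∂P/∂n| = f ρ V_g
|∂P/∂n| = 1.05×10⁻⁴ × 0.984 × 24.0 = 2.48×10⁻³ Pa/m
Isobar spacing: Δn = ΔP/|∂P/∂n| = 800 Pa / 2.48×10⁻³ Pa/m = 322992 m ≈ 323 km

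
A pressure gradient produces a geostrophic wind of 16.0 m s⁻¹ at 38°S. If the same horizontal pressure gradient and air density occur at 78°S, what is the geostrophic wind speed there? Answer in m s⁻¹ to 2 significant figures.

With the same pressure gradient and density, V_g ∝ 1/f ∝ 1/sin φ.
V₂ = V₁ · sin φ₁ / sin φ₂ = 16.0 × sin 38° / sin 78°
V₂ = 16.0 × 0.6157/0.9781 = 10 m s⁻¹

10 m s⁻¹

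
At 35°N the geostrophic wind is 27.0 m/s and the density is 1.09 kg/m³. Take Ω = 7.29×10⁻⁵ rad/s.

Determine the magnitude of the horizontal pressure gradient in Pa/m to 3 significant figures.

Coriolis parameter at 35°N:
f = 2Ω sin φ = 2 × 7.29×10⁻⁵ × sin 35° = 8.36×10⁻⁵ s⁻¹
Geostrophic balance rearranged: |∂P/∂n| = f ρ V_g
|∂P/∂n| = 8.36×10⁻⁵ × 1.09 × 27.0 = 2.46×10⁻³ Pa/m

2.46×10⁻³ Pa/m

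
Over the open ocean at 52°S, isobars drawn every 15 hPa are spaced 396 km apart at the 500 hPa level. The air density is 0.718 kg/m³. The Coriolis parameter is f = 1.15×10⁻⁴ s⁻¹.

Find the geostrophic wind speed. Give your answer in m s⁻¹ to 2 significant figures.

Pressure gradient: |∂P/∂n| = 1500 Pa / 396000 m = 3.79×10⁻³ Pa/m
Geostrophic balance (pressure-gradient force = Coriolis force):
V_g = (1/(fρ)) |∂P/∂n| = 3.79×10⁻³ / (1.15×10⁻⁴ × 0.718) = 45.9 m/s

46 m s⁻¹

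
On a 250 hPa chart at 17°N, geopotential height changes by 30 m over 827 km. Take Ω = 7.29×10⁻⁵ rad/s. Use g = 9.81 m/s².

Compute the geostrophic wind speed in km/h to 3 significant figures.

Coriolis parameter at 17°N:
f = 2Ω sin φ = 2 × 7.29×10⁻⁵ × sin 17° = 4.26×10⁻⁵ s⁻¹
Height gradient: |∂Z/∂n| = 30 m / 827000 m = 3.63×10⁻⁵
On a pressure surface, geostrophic balance gives V_g = (g/f)|∂Z/∂n|:
V_g = 9.81 × 3.63×10⁻⁵ / 4.26×10⁻⁵ = 8.35 m/s
Converting: 8.35 m/s × 3.6 = 30.1 km/h

30.1 km/h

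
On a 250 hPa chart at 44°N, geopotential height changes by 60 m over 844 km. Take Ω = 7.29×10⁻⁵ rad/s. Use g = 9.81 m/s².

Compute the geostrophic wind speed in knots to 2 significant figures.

13 knots

Coriolis parameter at 44°N:
f = 2Ω sin φ = 2 × 7.29×10⁻⁵ × sin 44° = 1.01×10⁻⁴ s⁻¹
Height gradient: |∂Z/∂n| = 60 m / 844000 m = 7.11×10⁻⁵
On a pressure surface, geostrophic balance gives V_g = (g/f)|∂Z/∂n|:
V_g = 9.81 × 7.11×10⁻⁵ / 1.01×10⁻⁴ = 6.89 m/s
Converting: 6.89 m/s × 1.944 = 13 knots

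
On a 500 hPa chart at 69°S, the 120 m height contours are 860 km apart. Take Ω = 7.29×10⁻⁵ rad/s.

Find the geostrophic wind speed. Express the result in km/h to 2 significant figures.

36 km/h

Coriolis parameter at 69°S:
f = 2Ω sin φ = 2 × 7.29×10⁻⁵ × sin 69° = 1.36×10⁻⁴ s⁻¹
Height gradient: |∂Z/∂n| = 120 m / 860000 m = 1.40×10⁻⁴
On a pressure surface, geostrophic balance gives V_g = (g/f)|∂Z/∂n|:
V_g = 9.81 × 1.40×10⁻⁴ / 1.36×10⁻⁴ = 10.1 m/s
Converting: 10.1 m/s × 3.6 = 36 km/h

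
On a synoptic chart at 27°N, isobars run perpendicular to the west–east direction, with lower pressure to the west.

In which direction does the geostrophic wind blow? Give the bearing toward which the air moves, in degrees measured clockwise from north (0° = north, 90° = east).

000°

The pressure-gradient force points toward the west (bearing 270°).
Geostrophic balance: in the Northern Hemisphere the Coriolis force deflects motion to the right, so the geostrophic wind blows 90° to the right of the pressure-gradient force (low pressure on the left).
Rotating 270° by 90° clockwise gives 000° — the wind blows toward the north.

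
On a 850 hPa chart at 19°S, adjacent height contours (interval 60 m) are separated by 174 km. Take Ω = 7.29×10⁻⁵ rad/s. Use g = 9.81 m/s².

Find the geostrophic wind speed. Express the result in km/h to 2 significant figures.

Coriolis parameter at 19°S:
f = 2Ω sin φ = 2 × 7.29×10⁻⁵ × sin 19° = 4.75×10⁻⁵ s⁻¹
Height gradient: |∂Z/∂n| = 60 m / 174000 m = 3.45×10⁻⁴
On a pressure surface, geostrophic balance gives V_g = (g/f)|∂Z/∂n|:
V_g = 9.81 × 3.45×10⁻⁴ / 4.75×10⁻⁵ = 71.3 m/s
Converting: 71.3 m/s × 3.6 = 260 km/h

260 km/h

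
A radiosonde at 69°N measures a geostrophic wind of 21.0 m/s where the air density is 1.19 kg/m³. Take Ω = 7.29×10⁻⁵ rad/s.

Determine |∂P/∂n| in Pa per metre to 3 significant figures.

3.40×10⁻³ Pa/m

Coriolis parameter at 69°N:
f = 2Ω sin φ = 2 × 7.29×10⁻⁵ × sin 69° = 1.36×10⁻⁴ s⁻¹
Geostrophic balance rearranged: |∂P/∂n| = f ρ V_g
|∂P/∂n| = 1.36×10⁻⁴ × 1.19 × 21.0 = 3.40×10⁻³ Pa/m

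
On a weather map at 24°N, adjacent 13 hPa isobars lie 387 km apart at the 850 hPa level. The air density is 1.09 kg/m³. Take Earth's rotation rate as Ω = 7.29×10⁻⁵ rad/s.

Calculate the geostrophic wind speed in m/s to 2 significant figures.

Coriolis parameter at 24°N:
f = 2Ω sin φ = 2 × 7.29×10⁻⁵ × sin 24° = 5.93×10⁻⁵ s⁻¹
Pressure gradient: |∂P/∂n| = 1300 Pa / 387000 m = 3.36×10⁻³ Pa/m
Geostrophic balance (pressure-gradient force = Coriolis force):
V_g = (1/(fρ)) |∂P/∂n| = 3.36×10⁻³ / (5.93×10⁻⁵ × 1.09) = 52.0 m/s

52 m/s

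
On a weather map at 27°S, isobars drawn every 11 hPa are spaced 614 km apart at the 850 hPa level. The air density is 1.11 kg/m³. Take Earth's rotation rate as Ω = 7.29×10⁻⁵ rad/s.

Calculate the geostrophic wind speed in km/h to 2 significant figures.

Coriolis parameter at 27°S:
f = 2Ω sin φ = 2 × 7.29×10⁻⁵ × sin 27° = 6.62×10⁻⁵ s⁻¹
Pressure gradient: |∂P/∂n| = 1100 Pa / 614000 m = 1.79×10⁻³ Pa/m
Geostrophic balance (pressure-gradient force = Coriolis force):
V_g = (1/(fρ)) |∂P/∂n| = 1.79×10⁻³ / (6.62×10⁻⁵ × 1.11) = 24.4 m/s
Converting: 24.4 m/s × 3.6 = 88 km/h

88 km/h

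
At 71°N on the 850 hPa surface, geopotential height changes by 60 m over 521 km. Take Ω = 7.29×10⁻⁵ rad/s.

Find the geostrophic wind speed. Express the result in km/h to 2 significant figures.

Coriolis parameter at 71°N:
f = 2Ω sin φ = 2 × 7.29×10⁻⁵ × sin 71° = 1.38×10⁻⁴ s⁻¹
Height gradient: |∂Z/∂n| = 60 m / 521000 m = 1.15×10⁻⁴
On a pressure surface, geostrophic balance gives V_g = (g/f)|∂Z/∂n|:
V_g = 9.81 × 1.15×10⁻⁴ / 1.38×10⁻⁴ = 8.20 m/s
Converting: 8.20 m/s × 3.6 = 30 km/h

30 km/h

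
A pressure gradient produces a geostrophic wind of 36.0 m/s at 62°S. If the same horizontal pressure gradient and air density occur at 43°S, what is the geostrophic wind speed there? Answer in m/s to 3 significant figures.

With the same pressure gradient and density, V_g ∝ 1/f ∝ 1/sin φ.
V₂ = V₁ · sin φ₁ / sin φ₂ = 36.0 × sin 62° / sin 43°
V₂ = 36.0 × 0.8829/0.6820 = 46.6 m/s

46.6 m/s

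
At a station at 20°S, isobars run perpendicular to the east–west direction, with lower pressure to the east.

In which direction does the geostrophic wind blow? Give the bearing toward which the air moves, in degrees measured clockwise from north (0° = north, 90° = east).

000°

The pressure-gradient force points toward the east (bearing 090°).
Geostrophic balance: in the Southern Hemisphere the Coriolis force deflects motion to the left, so the geostrophic wind blows 90° to the left of the pressure-gradient force (low pressure on the right).
Rotating 090° by 90° counterclockwise gives 000° — the wind blows toward the north.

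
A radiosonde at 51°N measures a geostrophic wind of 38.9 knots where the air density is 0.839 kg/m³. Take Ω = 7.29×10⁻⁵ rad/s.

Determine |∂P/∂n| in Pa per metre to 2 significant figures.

Coriolis parameter at 51°N:
f = 2Ω sin φ = 2 × 7.29×10⁻⁵ × sin 51° = 1.13×10⁻⁴ s⁻¹
Wind speed in SI: 38.9 knots = 20.0 m/s
Geostrophic balance rearranged: |∂P/∂n| = f ρ V_g
|∂P/∂n| = 1.13×10⁻⁴ × 0.839 × 20.0 = 1.90×10⁻³ Pa/m

1.9×10⁻³ Pa/m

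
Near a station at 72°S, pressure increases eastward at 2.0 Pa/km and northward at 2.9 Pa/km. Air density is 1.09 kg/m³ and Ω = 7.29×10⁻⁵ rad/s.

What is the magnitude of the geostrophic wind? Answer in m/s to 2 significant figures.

Coriolis parameter at 72°S:
f = 2Ω sin φ = 2 × 7.29×10⁻⁵ × sin 72° = 1.39×10⁻⁴ s⁻¹
In the Southern Hemisphere f is negative: f = −1.39×10⁻⁴ s⁻¹.
Component geostrophic relations (x east, y north):
u_g = −(1/(fρ)) ∂P/∂y,  v_g = (1/(fρ)) ∂P/∂x
u_g = −(2.9×10⁻³)/(−1.39×10⁻⁴ × 1.09) = 19.2 m/s;  v_g = (2.0×10⁻³)/(−1.39×10⁻⁴ × 1.09) = −13.2 m/s
|V_g| = √(u_g² + v_g²) = 23.3 m/s

23 m/s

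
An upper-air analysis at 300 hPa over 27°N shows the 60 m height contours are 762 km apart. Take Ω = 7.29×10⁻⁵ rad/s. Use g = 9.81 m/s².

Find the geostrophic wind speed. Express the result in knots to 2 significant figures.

Coriolis parameter at 27°N:
f = 2Ω sin φ = 2 × 7.29×10⁻⁵ × sin 27° = 6.62×10⁻⁵ s⁻¹
Height gradient: |∂Z/∂n| = 60 m / 762000 m = 7.87×10⁻⁵
On a pressure surface, geostrophic balance gives V_g = (g/f)|∂Z/∂n|:
V_g = 9.81 × 7.87×10⁻⁵ / 6.62×10⁻⁵ = 11.7 m/s
Converting: 11.7 m/s × 1.944 = 23 knots

23 knots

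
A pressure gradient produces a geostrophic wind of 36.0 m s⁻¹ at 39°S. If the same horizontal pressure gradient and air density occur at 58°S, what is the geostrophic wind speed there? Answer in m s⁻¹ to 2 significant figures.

27 m s⁻¹

With the same pressure gradient and density, V_g ∝ 1/f ∝ 1/sin φ.
V₂ = V₁ · sin φ₁ / sin φ₂ = 36.0 × sin 39° / sin 58°
V₂ = 36.0 × 0.6293/0.8480 = 27 m s⁻¹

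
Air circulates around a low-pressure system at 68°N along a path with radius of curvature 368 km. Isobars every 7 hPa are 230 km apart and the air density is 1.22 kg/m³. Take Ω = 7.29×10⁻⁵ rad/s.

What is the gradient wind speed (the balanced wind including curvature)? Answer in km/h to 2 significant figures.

52 km/h

Coriolis parameter at 68°N:
f = 2Ω sin φ = 2 × 7.29×10⁻⁵ × sin 68° = 1.35×10⁻⁴ s⁻¹
Pressure gradient: |∂P/∂n| = 700 Pa / 230000 m = 3.04×10⁻³ Pa/m
Geostrophic speed: V_g = |∂P/∂n|/(fρ) = 3.04×10⁻³/(1.35×10⁻⁴ × 1.22) = 18.5 m/s
Around a low, centrifugal force acts outward with Coriolis, so pressure-gradient force balances both:
(1/ρ)|∂P/∂n| = fV + V²/R  →  V² + fR·V − fR·V_g = 0
With fR = 1.35×10⁻⁴ × 368×10³ m = 49.7 m/s:
V = [−fR + √((fR)² + 4 fR V_g)]/2 = [−49.7 + √(49.7² + 4×49.7×18.5)]/2 = 14.3 m/s
Subgeostrophic (V < V_g = 18.5 m/s), as expected around a low.
Converting: 14.3 m/s × 3.6 = 52 km/h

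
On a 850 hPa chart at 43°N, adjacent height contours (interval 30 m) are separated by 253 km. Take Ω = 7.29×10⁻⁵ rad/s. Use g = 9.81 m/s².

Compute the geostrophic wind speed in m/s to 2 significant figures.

12 m/s

Coriolis parameter at 43°N:
f = 2Ω sin φ = 2 × 7.29×10⁻⁵ × sin 43° = 9.94×10⁻⁵ s⁻¹
Height gradient: |∂Z/∂n| = 30 m / 253000 m = 1.19×10⁻⁴
On a pressure surface, geostrophic balance gives V_g = (g/f)|∂Z/∂n|:
V_g = 9.81 × 1.19×10⁻⁴ / 9.94×10⁻⁵ = 11.7 m/s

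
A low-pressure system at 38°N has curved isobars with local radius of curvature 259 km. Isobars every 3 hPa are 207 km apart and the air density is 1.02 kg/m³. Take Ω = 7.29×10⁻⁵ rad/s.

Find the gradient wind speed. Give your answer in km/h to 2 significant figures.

39 km/h

Coriolis parameter at 38°N:
f = 2Ω sin φ = 2 × 7.29×10⁻⁵ × sin 38° = 8.98×10⁻⁵ s⁻¹
Pressure gradient: |∂P/∂n| = 300 Pa / 207000 m = 1.45×10⁻³ Pa/m
Geostrophic speed: V_g = |∂P/∂n|/(fρ) = 1.45×10⁻³/(8.98×10⁻⁵ × 1.02) = 15.8 m/s
Around a low, centrifugal force acts outward with Coriolis, so pressure-gradient force balances both:
(1/ρ)|∂P/∂n| = fV + V²/R  →  V² + fR·V − fR·V_g = 0
With fR = 8.98×10⁻⁵ × 259×10³ m = 23.2 m/s:
V = [−fR + √((fR)² + 4 fR V_g)]/2 = [−23.2 + √(23.2² + 4×23.2×15.8)]/2 = 10.8 m/s
Subgeostrophic (V < V_g = 15.8 m/s), as expected around a low.
Converting: 10.8 m/s × 3.6 = 39 km/h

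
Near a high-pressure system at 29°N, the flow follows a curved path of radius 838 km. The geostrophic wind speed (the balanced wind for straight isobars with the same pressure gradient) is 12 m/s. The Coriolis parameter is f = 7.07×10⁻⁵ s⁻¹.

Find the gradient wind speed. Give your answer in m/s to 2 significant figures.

17 m/s

Around a high, pressure-gradient force acts outward with centrifugal, so Coriolis balances both:
fV = (1/ρ)|∂P/∂n| + V²/R  →  V² − fR·V + fR·V_g = 0
With fR = 7.07×10⁻⁵ × 838×10³ m = 59.2 m/s:
V = [fR − √((fR)² − 4 fR V_g)]/2 = [59.2 − √(59.2² − 4×59.2×12)]/2 = 16.7 m/s
Supergeostrophic (V > V_g = 12 m/s), as expected around a high.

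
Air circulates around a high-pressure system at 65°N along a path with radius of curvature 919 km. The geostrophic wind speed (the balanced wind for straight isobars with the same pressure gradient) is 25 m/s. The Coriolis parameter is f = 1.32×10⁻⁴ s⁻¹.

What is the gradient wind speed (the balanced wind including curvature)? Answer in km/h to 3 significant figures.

127 km/h

Around a high, pressure-gradient force acts outward with centrifugal, so Coriolis balances both:
fV = (1/ρ)|∂P/∂n| + V²/R  →  V² − fR·V + fR·V_g = 0
With fR = 1.32×10⁻⁴ × 919×10³ m = 121 m/s:
V = [fR − √((fR)² − 4 fR V_g)]/2 = [121 − √(121² − 4×121×25)]/2 = 35.2 m/s
Supergeostrophic (V > V_g = 25 m/s), as expected around a high.
Converting: 35.2 m/s × 3.6 = 127 km/h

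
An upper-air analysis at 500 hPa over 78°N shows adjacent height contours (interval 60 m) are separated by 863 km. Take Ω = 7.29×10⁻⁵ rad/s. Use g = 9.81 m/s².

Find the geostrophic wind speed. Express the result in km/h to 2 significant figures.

17 km/h

Coriolis parameter at 78°N:
f = 2Ω sin φ = 2 × 7.29×10⁻⁵ × sin 78° = 1.43×10⁻⁴ s⁻¹
Height gradient: |∂Z/∂n| = 60 m / 863000 m = 6.95×10⁻⁵
On a pressure surface, geostrophic balance gives V_g = (g/f)|∂Z/∂n|:
V_g = 9.81 × 6.95×10⁻⁵ / 1.43×10⁻⁴ = 4.78 m/s
Converting: 4.78 m/s × 3.6 = 17 km/h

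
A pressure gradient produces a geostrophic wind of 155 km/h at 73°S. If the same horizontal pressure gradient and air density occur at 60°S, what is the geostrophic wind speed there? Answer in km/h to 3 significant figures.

171 km/h

With the same pressure gradient and density, V_g ∝ 1/f ∝ 1/sin φ.
V₂ = V₁ · sin φ₁ / sin φ₂ = 155 × sin 73° / sin 60°
V₂ = 155 × 0.9563/0.8660 = 171 km/h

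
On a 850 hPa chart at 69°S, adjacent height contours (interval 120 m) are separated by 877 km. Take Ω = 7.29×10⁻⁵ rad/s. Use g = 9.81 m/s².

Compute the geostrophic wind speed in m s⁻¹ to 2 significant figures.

Coriolis parameter at 69°S:
f = 2Ω sin φ = 2 × 7.29×10⁻⁵ × sin 69° = 1.36×10⁻⁴ s⁻¹
Height gradient: |∂Z/∂n| = 120 m / 877000 m = 1.37×10⁻⁴
On a pressure surface, geostrophic balance gives V_g = (g/f)|∂Z/∂n|:
V_g = 9.81 × 1.37×10⁻⁴ / 1.36×10⁻⁴ = 9.86 m/s

9.9 m s⁻¹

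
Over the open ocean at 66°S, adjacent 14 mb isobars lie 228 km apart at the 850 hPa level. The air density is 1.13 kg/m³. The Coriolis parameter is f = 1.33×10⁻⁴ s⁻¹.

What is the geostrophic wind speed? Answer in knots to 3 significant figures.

79.4 knots

Pressure gradient: |∂P/∂n| = 1400 Pa / 228000 m = 6.14×10⁻³ Pa/m
Geostrophic balance (pressure-gradient force = Coriolis force):
V_g = (1/(fρ)) |∂P/∂n| = 6.14×10⁻³ / (1.33×10⁻⁴ × 1.13) = 40.9 m/s
Converting: 40.9 m/s × 1.944 = 79.4 knots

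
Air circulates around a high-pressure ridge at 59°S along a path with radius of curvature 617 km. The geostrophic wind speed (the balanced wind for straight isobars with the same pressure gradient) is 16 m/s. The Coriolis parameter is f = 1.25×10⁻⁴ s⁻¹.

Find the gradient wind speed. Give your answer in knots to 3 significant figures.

44.0 knots

Around a high, pressure-gradient force acts outward with centrifugal, so Coriolis balances both:
fV = (1/ρ)|∂P/∂n| + V²/R  →  V² − fR·V + fR·V_g = 0
With fR = 1.25×10⁻⁴ × 617×10³ m = 77.1 m/s:
V = [fR − √((fR)² − 4 fR V_g)]/2 = [77.1 − √(77.1² − 4×77.1×16)]/2 = 22.7 m/s
Supergeostrophic (V > V_g = 16 m/s), as expected around a high.
Converting: 22.7 m/s × 1.944 = 44.0 knots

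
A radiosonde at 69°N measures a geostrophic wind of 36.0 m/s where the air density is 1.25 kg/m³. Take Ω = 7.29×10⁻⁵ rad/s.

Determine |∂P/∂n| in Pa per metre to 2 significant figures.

6.1×10⁻³ Pa/m

Coriolis parameter at 69°N:
f = 2Ω sin φ = 2 × 7.29×10⁻⁵ × sin 69° = 1.36×10⁻⁴ s⁻¹
Geostrophic balance rearranged: |∂P/∂n| = f ρ V_g
|∂P/∂n| = 1.36×10⁻⁴ × 1.25 × 36.0 = 6.13×10⁻³ Pa/m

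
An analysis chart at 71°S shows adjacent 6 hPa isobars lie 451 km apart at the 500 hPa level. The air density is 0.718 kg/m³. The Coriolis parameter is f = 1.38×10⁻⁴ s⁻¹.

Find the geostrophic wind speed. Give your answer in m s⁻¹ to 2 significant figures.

Pressure gradient: |∂P/∂n| = 600 Pa / 451000 m = 1.33×10⁻³ Pa/m
Geostrophic balance (pressure-gradient force = Coriolis force):
V_g = (1/(fρ)) |∂P/∂n| = 1.33×10⁻³ / (1.38×10⁻⁴ × 0.718) = 13.4 m/s

13 m s⁻¹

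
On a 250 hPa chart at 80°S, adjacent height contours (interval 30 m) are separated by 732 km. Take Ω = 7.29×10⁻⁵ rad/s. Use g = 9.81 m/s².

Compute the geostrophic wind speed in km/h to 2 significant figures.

10 km/h

Coriolis parameter at 80°S:
f = 2Ω sin φ = 2 × 7.29×10⁻⁵ × sin 80° = 1.44×10⁻⁴ s⁻¹
Height gradient: |∂Z/∂n| = 30 m / 732000 m = 4.10×10⁻⁵
On a pressure surface, geostrophic balance gives V_g = (g/f)|∂Z/∂n|:
V_g = 9.81 × 4.10×10⁻⁵ / 1.44×10⁻⁴ = 2.80 m/s
Converting: 2.80 m/s × 3.6 = 10 km/h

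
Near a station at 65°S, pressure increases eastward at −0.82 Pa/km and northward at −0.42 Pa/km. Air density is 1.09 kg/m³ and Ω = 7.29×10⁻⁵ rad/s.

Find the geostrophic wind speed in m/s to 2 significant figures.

Coriolis parameter at 65°S:
f = 2Ω sin φ = 2 × 7.29×10⁻⁵ × sin 65° = 1.32×10⁻⁴ s⁻¹
In the Southern Hemisphere f is negative: f = −1.32×10⁻⁴ s⁻¹.
Component geostrophic relations (x east, y north):
u_g = −(1/(fρ)) ∂P/∂y,  v_g = (1/(fρ)) ∂P/∂x
u_g = −(−0.42×10⁻³)/(−1.32×10⁻⁴ × 1.09) = −2.92 m/s;  v_g = (−0.82×10⁻³)/(−1.32×10⁻⁴ × 1.09) = 5.69 m/s
|V_g| = √(u_g² + v_g²) = 6.40 m/s

6.4 m/s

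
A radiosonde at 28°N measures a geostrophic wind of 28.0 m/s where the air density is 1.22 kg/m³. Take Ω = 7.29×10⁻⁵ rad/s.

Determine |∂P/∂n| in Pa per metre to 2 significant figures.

Coriolis parameter at 28°N:
f = 2Ω sin φ = 2 × 7.29×10⁻⁵ × sin 28° = 6.84×10⁻⁵ s⁻¹
Geostrophic balance rearranged: |∂P/∂n| = f ρ V_g
|∂P/∂n| = 6.84×10⁻⁵ × 1.22 × 28.0 = 2.34×10⁻³ Pa/m

2.3×10⁻³ Pa/m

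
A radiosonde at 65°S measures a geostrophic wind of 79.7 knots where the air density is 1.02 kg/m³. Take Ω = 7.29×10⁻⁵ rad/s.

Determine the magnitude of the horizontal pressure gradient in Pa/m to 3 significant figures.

5.53×10⁻³ Pa/m

Coriolis parameter at 65°S:
f = 2Ω sin φ = 2 × 7.29×10⁻⁵ × sin 65° = 1.32×10⁻⁴ s⁻¹
Wind speed in SI: 79.7 knots = 41.0 m/s
Geostrophic balance rearranged: |∂P/∂n| = f ρ V_g
|∂P/∂n| = 1.32×10⁻⁴ × 1.02 × 41.0 = 5.53×10⁻³ Pa/m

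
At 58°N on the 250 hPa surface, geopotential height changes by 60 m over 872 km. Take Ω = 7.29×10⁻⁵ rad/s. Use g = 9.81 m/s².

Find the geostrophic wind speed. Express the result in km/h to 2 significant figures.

Coriolis parameter at 58°N:
f = 2Ω sin φ = 2 × 7.29×10⁻⁵ × sin 58° = 1.24×10⁻⁴ s⁻¹
Height gradient: |∂Z/∂n| = 60 m / 872000 m = 6.88×10⁻⁵
On a pressure surface, geostrophic balance gives V_g = (g/f)|∂Z/∂n|:
V_g = 9.81 × 6.88×10⁻⁵ / 1.24×10⁻⁴ = 5.46 m/s
Converting: 5.46 m/s × 3.6 = 20 km/h

20 km/h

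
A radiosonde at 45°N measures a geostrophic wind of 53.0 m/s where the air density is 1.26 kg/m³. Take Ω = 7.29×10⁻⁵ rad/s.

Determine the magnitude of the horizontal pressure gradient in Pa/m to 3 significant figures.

Coriolis parameter at 45°N:
f = 2Ω sin φ = 2 × 7.29×10⁻⁵ × sin 45° = 1.03×10⁻⁴ s⁻¹
Geostrophic balance rearranged: |∂P/∂n| = f ρ V_g
|∂P/∂n| = 1.03×10⁻⁴ × 1.26 × 53.0 = 6.88×10⁻³ Pa/m

6.88×10⁻³ Pa/m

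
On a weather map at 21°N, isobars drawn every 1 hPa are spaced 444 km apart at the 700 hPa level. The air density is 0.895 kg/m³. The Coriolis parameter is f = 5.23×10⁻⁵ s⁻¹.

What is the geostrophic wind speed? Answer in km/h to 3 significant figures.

17.3 km/h

Pressure gradient: |∂P/∂n| = 100 Pa / 444000 m = 2.25×10⁻⁴ Pa/m
Geostrophic balance (pressure-gradient force = Coriolis force):
V_g = (1/(fρ)) |∂P/∂n| = 2.25×10⁻⁴ / (5.23×10⁻⁵ × 0.895) = 4.81 m/s
Converting: 4.81 m/s × 3.6 = 17.3 km/h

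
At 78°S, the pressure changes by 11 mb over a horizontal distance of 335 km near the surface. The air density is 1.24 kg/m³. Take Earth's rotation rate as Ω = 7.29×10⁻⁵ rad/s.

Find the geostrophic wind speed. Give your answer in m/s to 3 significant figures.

Coriolis parameter at 78°S:
f = 2Ω sin φ = 2 × 7.29×10⁻⁵ × sin 78° = 1.43×10⁻⁴ s⁻¹
Pressure gradient: |∂P/∂n| = 1100 Pa / 335000 m = 3.28×10⁻³ Pa/m
Geostrophic balance (pressure-gradient force = Coriolis force):
V_g = (1/(fρ)) |∂P/∂n| = 3.28×10⁻³ / (1.43×10⁻⁴ × 1.24) = 18.6 m/s

18.6 m/s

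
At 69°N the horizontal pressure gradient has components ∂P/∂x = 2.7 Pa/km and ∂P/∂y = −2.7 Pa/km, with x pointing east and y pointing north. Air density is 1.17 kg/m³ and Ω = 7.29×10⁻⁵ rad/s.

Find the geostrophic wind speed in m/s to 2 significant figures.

Coriolis parameter at 69°N:
f = 2Ω sin φ = 2 × 7.29×10⁻⁵ × sin 69° = 1.36×10⁻⁴ s⁻¹
Component geostrophic relations (x east, y north):
u_g = −(1/(fρ)) ∂P/∂y,  v_g = (1/(fρ)) ∂P/∂x
u_g = −(−2.7×10⁻³)/(1.36×10⁻⁴ × 1.17) = 17.0 m/s;  v_g = (2.7×10⁻³)/(1.36×10⁻⁴ × 1.17) = 17.0 m/s
|V_g| = √(u_g² + v_g²) = 24.0 m/s

24 m/s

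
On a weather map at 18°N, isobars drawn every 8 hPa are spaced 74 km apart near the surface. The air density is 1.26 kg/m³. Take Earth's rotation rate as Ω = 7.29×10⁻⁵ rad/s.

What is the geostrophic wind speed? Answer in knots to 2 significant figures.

Coriolis parameter at 18°N:
f = 2Ω sin φ = 2 × 7.29×10⁻⁵ × sin 18° = 4.51×10⁻⁵ s⁻¹
Pressure gradient: |∂P/∂n| = 800 Pa / 74000 m = 1.08×10⁻² Pa/m
Geostrophic balance (pressure-gradient force = Coriolis force):
V_g = (1/(fρ)) |∂P/∂n| = 1.08×10⁻² / (4.51×10⁻⁵ × 1.26) = 190 m/s
Converting: 190 m/s × 1.944 = 370 knots

370 knots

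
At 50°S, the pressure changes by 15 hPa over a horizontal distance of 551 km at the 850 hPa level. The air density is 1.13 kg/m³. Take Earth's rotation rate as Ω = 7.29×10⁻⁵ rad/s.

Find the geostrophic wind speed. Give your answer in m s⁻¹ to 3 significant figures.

21.6 m s⁻¹

Coriolis parameter at 50°S:
f = 2Ω sin φ = 2 × 7.29×10⁻⁵ × sin 50° = 1.12×10⁻⁴ s⁻¹
Pressure gradient: |∂P/∂n| = 1500 Pa / 551000 m = 2.72×10⁻³ Pa/m
Geostrophic balance (pressure-gradient force = Coriolis force):
V_g = (1/(fρ)) |∂P/∂n| = 2.72×10⁻³ / (1.12×10⁻⁴ × 1.13) = 21.6 m/s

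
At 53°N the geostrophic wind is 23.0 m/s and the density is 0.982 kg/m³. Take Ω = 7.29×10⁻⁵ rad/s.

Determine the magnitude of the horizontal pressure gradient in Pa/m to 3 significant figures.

2.63×10⁻³ Pa/m

Coriolis parameter at 53°N:
f = 2Ω sin φ = 2 × 7.29×10⁻⁵ × sin 53° = 1.16×10⁻⁴ s⁻¹
Geostrophic balance rearranged: |∂P/∂n| = f ρ V_g
|∂P/∂n| = 1.16×10⁻⁴ × 0.982 × 23.0 = 2.63×10⁻³ Pa/m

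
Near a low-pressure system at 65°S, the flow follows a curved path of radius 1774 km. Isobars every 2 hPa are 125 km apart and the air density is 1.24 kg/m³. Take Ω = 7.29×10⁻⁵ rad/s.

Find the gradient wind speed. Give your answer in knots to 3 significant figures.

Coriolis parameter at 65°S:
f = 2Ω sin φ = 2 × 7.29×10⁻⁵ × sin 65° = 1.32×10⁻⁴ s⁻¹
Pressure gradient: |∂P/∂n| = 200 Pa / 125000 m = 1.60×10⁻³ Pa/m
Geostrophic speed: V_g = |∂P/∂n|/(fρ) = 1.60×10⁻³/(1.32×10⁻⁴ × 1.24) = 9.76 m/s
Around a low, centrifugal force acts outward with Coriolis, so pressure-gradient force balances both:
(1/ρ)|∂P/∂n| = fV + V²/R  →  V² + fR·V − fR·V_g = 0
With fR = 1.32×10⁻⁴ × 1774×10³ m = 234 m/s:
V = [−fR + √((fR)² + 4 fR V_g)]/2 = [−234 + √(234² + 4×234×9.76)]/2 = 9.39 m/s
Subgeostrophic (V < V_g = 9.76 m/s), as expected around a low.
Converting: 9.39 m/s × 1.944 = 18.3 knots

18.3 knots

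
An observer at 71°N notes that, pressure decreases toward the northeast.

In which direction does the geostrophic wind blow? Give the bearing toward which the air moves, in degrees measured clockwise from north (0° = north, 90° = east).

135°

The pressure-gradient force points toward the northeast (bearing 045°).
Geostrophic balance: in the Northern Hemisphere the Coriolis force deflects motion to the right, so the geostrophic wind blows 90° to the right of the pressure-gradient force (low pressure on the left).
Rotating 045° by 90° clockwise gives 135° — the wind blows toward the southeast.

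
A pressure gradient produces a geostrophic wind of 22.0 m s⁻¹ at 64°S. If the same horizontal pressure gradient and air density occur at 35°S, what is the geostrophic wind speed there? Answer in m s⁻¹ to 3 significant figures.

With the same pressure gradient and density, V_g ∝ 1/f ∝ 1/sin φ.
V₂ = V₁ · sin φ₁ / sin φ₂ = 22.0 × sin 64° / sin 35°
V₂ = 22.0 × 0.8988/0.5736 = 34.5 m s⁻¹

34.5 m s⁻¹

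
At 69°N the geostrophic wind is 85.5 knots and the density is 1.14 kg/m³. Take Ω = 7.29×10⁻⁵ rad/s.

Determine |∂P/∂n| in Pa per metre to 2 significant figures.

Coriolis parameter at 69°N:
f = 2Ω sin φ = 2 × 7.29×10⁻⁵ × sin 69° = 1.36×10⁻⁴ s⁻¹
Wind speed in SI: 85.5 knots = 44.0 m/s
Geostrophic balance rearranged: |∂P/∂n| = f ρ V_g
|∂P/∂n| = 1.36×10⁻⁴ × 1.14 × 44.0 = 6.83×10⁻³ Pa/m

6.8×10⁻³ Pa/m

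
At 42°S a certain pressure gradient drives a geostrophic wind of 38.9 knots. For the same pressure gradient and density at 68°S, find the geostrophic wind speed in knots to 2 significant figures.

28 knots

With the same pressure gradient and density, V_g ∝ 1/f ∝ 1/sin φ.
V₂ = V₁ · sin φ₁ / sin φ₂ = 38.9 × sin 42° / sin 68°
V₂ = 38.9 × 0.6691/0.9272 = 28 knots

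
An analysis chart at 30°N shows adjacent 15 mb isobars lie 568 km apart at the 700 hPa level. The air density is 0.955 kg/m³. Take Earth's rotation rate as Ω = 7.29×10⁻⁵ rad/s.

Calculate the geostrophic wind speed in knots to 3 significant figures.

73.7 knots

Coriolis parameter at 30°N:
f = 2Ω sin φ = 2 × 7.29×10⁻⁵ × sin 30° = 7.29×10⁻⁵ s⁻¹
Pressure gradient: |∂P/∂n| = 1500 Pa / 568000 m = 2.64×10⁻³ Pa/m
Geostrophic balance (pressure-gradient force = Coriolis force):
V_g = (1/(fρ)) |∂P/∂n| = 2.64×10⁻³ / (7.29×10⁻⁵ × 0.955) = 37.9 m/s
Converting: 37.9 m/s × 1.944 = 73.7 knots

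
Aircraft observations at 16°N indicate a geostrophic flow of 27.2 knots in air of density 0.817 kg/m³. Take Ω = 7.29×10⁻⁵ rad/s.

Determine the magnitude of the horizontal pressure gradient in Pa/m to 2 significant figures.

4.6×10⁻⁴ Pa/m

Coriolis parameter at 16°N:
f = 2Ω sin φ = 2 × 7.29×10⁻⁵ × sin 16° = 4.02×10⁻⁵ s⁻¹
Wind speed in SI: 27.2 knots = 14.0 m/s
Geostrophic balance rearranged: |∂P/∂n| = f ρ V_g
|∂P/∂n| = 4.02×10⁻⁵ × 0.817 × 14.0 = 4.59×10⁻⁴ Pa/m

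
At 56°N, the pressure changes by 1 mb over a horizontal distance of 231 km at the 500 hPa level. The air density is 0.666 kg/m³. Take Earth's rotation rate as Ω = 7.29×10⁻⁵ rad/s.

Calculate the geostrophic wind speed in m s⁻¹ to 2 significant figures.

5.4 m s⁻¹

Coriolis parameter at 56°N:
f = 2Ω sin φ = 2 × 7.29×10⁻⁵ × sin 56° = 1.21×10⁻⁴ s⁻¹
Pressure gradient: |∂P/∂n| = 100 Pa / 231000 m = 4.33×10⁻⁴ Pa/m
Geostrophic balance (pressure-gradient force = Coriolis force):
V_g = (1/(fρ)) |∂P/∂n| = 4.33×10⁻⁴ / (1.21×10⁻⁴ × 0.666) = 5.38 m/s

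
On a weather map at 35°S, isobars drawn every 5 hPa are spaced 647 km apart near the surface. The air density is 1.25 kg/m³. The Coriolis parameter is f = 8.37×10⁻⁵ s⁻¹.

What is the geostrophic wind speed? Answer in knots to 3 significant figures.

Pressure gradient: |∂P/∂n| = 500 Pa / 647000 m = 7.73×10⁻⁴ Pa/m
Geostrophic balance (pressure-gradient force = Coriolis force):
V_g = (1/(fρ)) |∂P/∂n| = 7.73×10⁻⁴ / (8.37×10⁻⁵ × 1.25) = 7.39 m/s
Converting: 7.39 m/s × 1.944 = 14.4 knots

14.4 knots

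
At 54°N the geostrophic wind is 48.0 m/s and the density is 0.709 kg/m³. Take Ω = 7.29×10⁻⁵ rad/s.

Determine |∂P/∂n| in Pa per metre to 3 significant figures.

4.01×10⁻³ Pa/m

Coriolis parameter at 54°N:
f = 2Ω sin φ = 2 × 7.29×10⁻⁵ × sin 54° = 1.18×10⁻⁴ s⁻¹
Geostrophic balance rearranged: |∂P/∂n| = f ρ V_g
|∂P/∂n| = 1.18×10⁻⁴ × 0.709 × 48.0 = 4.01×10⁻³ Pa/m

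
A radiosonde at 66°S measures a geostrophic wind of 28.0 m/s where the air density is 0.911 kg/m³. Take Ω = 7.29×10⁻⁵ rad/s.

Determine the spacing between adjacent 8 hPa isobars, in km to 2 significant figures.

Coriolis parameter at 66°S:
f = 2Ω sin φ = 2 × 7.29×10⁻⁵ × sin 66° = 1.33×10⁻⁴ s⁻¹
Geostrophic balance rearranged: |∂P/∂n| = f ρ V_g
|∂P/∂n| = 1.33×10⁻⁴ × 0.911 × 28.0 = 3.40×10⁻³ Pa/m
Isobar spacing: Δn = ΔP/|∂P/∂n| = 800 Pa / 3.40×10⁻³ Pa/m = 235465 m ≈ 240 km

240 km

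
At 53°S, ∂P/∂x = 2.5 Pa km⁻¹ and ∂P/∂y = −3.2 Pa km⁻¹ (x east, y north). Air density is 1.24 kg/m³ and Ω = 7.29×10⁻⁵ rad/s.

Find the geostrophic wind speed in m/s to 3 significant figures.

Coriolis parameter at 53°S:
f = 2Ω sin φ = 2 × 7.29×10⁻⁵ × sin 53° = 1.16×10⁻⁴ s⁻¹
In the Southern Hemisphere f is negative: f = −1.16×10⁻⁴ s⁻¹.
Component geostrophic relations (x east, y north):
u_g = −(1/(fρ)) ∂P/∂y,  v_g = (1/(fρ)) ∂P/∂x
u_g = −(−3.2×10⁻³)/(−1.16×10⁻⁴ × 1.24) = −22.2 m/s;  v_g = (2.5×10⁻³)/(−1.16×10⁻⁴ × 1.24) = −17.3 m/s
|V_g| = √(u_g² + v_g²) = 28.1 m/s

28.1 m/s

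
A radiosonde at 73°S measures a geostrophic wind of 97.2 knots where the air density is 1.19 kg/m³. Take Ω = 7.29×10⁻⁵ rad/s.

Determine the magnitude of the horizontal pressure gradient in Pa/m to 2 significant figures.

Coriolis parameter at 73°S:
f = 2Ω sin φ = 2 × 7.29×10⁻⁵ × sin 73° = 1.39×10⁻⁴ s⁻¹
Wind speed in SI: 97.2 knots = 50.0 m/s
Geostrophic balance rearranged: |∂P/∂n| = f ρ V_g
|∂P/∂n| = 1.39×10⁻⁴ × 1.19 × 50.0 = 8.30×10⁻³ Pa/m

8.3×10⁻³ Pa/m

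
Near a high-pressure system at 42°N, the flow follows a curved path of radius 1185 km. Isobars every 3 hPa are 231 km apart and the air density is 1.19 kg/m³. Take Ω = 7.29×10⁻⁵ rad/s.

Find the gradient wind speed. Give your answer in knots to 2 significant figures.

24 knots

Coriolis parameter at 42°N:
f = 2Ω sin φ = 2 × 7.29×10⁻⁵ × sin 42° = 9.76×10⁻⁵ s⁻¹
Pressure gradient: |∂P/∂n| = 300 Pa / 231000 m = 1.30×10⁻³ Pa/m
Geostrophic speed: V_g = |∂P/∂n|/(fρ) = 1.30×10⁻³/(9.76×10⁻⁵ × 1.19) = 11.2 m/s
Around a high, pressure-gradient force acts outward with centrifugal, so Coriolis balances both:
fV = (1/ρ)|∂P/∂n| + V²/R  →  V² − fR·V + fR·V_g = 0
With fR = 9.76×10⁻⁵ × 1185×10³ m = 116 m/s:
V = [fR − √((fR)² − 4 fR V_g)]/2 = [116 − √(116² − 4×116×11.2)]/2 = 12.5 m/s
Supergeostrophic (V > V_g = 11.2 m/s), as expected around a high.
Converting: 12.5 m/s × 1.944 = 24 knots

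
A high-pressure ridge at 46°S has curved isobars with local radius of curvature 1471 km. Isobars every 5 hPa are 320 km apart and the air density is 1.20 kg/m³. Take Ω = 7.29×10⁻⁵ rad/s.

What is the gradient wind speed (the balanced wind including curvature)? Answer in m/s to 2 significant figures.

Coriolis parameter at 46°S:
f = 2Ω sin φ = 2 × 7.29×10⁻⁵ × sin 46° = 1.05×10⁻⁴ s⁻¹
Pressure gradient: |∂P/∂n| = 500 Pa / 320000 m = 1.56×10⁻³ Pa/m
Geostrophic speed: V_g = |∂P/∂n|/(fρ) = 1.56×10⁻³/(1.05×10⁻⁴ × 1.20) = 12.4 m/s
Around a high, pressure-gradient force acts outward with centrifugal, so Coriolis balances both:
fV = (1/ρ)|∂P/∂n| + V²/R  →  V² − fR·V + fR·V_g = 0
With fR = 1.05×10⁻⁴ × 1471×10³ m = 154 m/s:
V = [fR − √((fR)² − 4 fR V_g)]/2 = [154 − √(154² − 4×154×12.4)]/2 = 13.6 m/s
Supergeostrophic (V > V_g = 12.4 m/s), as expected around a high.

14 m/s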